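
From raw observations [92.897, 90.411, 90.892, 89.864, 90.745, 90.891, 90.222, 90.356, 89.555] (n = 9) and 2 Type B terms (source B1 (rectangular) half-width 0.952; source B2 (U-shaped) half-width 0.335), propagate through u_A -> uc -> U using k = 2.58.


mean = (92.897 + 90.411 + 90.892 + 89.864 + 90.745 + 90.891 + 90.222 + 90.356 + 89.555) / 9 = 90.64811111
s = sqrt(sum((x - mean)^2)/(n-1)) = 0.95643929
u_A = s / sqrt(n) = 0.95643929 / sqrt(9) = 0.3188131
u_B1 = 0.952 / sqrt(3) = 0.54963746
u_B2 = 0.335 / sqrt(2) = 0.23688077
uc = sqrt(0.3188131^2 + 0.54963746^2 + 0.23688077^2) = 0.67812656
U = k * uc = 2.58 * 0.67812656
U = 1.7496

1.7496


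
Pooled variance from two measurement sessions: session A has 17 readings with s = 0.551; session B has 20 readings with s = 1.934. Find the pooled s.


s_p = sqrt(((n1-1)*s1^2 + (n2-1)*s2^2) / (n1+n2-2))
numerator = (17-1)*0.551^2 + (20-1)*1.934^2 = 4.857616 + 71.066764 = 75.92438
denominator = 17 + 20 - 2 = 35
s_p^2 = 75.92438 / 35 = 2.169268
s_p = sqrt(2.169268) = 1.4728

1.4728


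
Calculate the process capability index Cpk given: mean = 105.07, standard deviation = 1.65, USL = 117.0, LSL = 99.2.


Cpu = (USL - mean) / (3*sigma) = (117.0 - 105.07) / (3*1.65) = 2.4101
Cpl = (mean - LSL) / (3*sigma) = (105.07 - 99.2) / (3*1.65) = 1.1859
Cpk = min(Cpu, Cpl) = 1.1859

1.1859


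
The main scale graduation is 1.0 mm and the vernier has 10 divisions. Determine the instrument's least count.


LC = MSD / n_div
= 1.0 / 10
= 0.1000

0.1000


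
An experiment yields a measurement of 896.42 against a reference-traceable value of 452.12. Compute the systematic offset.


Systematic error = measured - true
= 896.42 - 452.12
= 444.3000

444.3000


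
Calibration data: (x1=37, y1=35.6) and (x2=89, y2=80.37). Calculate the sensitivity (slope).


slope = (y2 - y1) / (x2 - x1)
= (80.37 - 35.6) / (89 - 37)
= 44.7700 / 52
= 0.8610

0.8610


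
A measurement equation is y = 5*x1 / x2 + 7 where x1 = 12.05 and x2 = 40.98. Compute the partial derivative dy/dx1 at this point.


y = 5*x1 / x2 + 7
dy/dx1 = 5/x2
Evaluate at x2 = 40.98: c1 = 5 / 40.98
c1 = 0.1220

0.1220


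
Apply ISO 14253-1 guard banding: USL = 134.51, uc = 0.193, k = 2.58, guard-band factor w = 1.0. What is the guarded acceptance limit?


U = k * uc = 2.58 * 0.193 = 0.49794
guard band g = w * U = 1.0 * 0.49794 = 0.49794
AL = USL - g = 134.51 - 0.49794
AL = 134.0121

134.0121


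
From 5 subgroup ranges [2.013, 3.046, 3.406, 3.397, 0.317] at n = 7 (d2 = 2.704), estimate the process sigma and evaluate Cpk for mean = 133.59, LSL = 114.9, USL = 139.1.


R_bar = (2.013 + 3.046 + 3.406 + 3.397 + 0.317) / 5 = 2.4358
sigma = R_bar / d2 = 2.4358 / 2.704 = 0.90081361
Cp = (USL - LSL)/(6*sigma) = (139.1 - 114.9)/(6*0.90081361) = 4.4774
Cpu = (139.1 - 133.59)/(3*0.90081361) = 2.0389
Cpl = (133.59 - 114.9)/(3*0.90081361) = 6.9160
Cpk = min(Cpu, Cpl) = 2.0389

2.0389


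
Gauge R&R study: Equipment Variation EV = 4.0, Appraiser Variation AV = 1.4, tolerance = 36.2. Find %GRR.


GRR = sqrt(EV^2 + AV^2) = sqrt(4.0^2 + 1.4^2) = 4.237924
%GRR = GRR / tol * 100 = 4.237924 / 36.2 * 100
%GRR = 11.7070

11.7070


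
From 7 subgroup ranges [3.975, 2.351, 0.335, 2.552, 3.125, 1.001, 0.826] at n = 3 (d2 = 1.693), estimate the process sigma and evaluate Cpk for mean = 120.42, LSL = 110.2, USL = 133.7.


R_bar = (3.975 + 2.351 + 0.335 + 2.552 + 3.125 + 1.001 + 0.826) / 7 = 2.0235714
sigma = R_bar / d2 = 2.0235714 / 1.693 = 1.1952578
Cp = (USL - LSL)/(6*sigma) = (133.7 - 110.2)/(6*1.1952578) = 3.2768
Cpu = (133.7 - 120.42)/(3*1.1952578) = 3.7035
Cpl = (120.42 - 110.2)/(3*1.1952578) = 2.8502
Cpk = min(Cpu, Cpl) = 2.8502

2.8502


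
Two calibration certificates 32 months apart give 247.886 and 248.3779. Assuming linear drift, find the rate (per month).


rate = (v2 - v1) / months
= (248.3779 - 247.886) / 32
= 0.4919 / 32
= 0.0154

0.0154


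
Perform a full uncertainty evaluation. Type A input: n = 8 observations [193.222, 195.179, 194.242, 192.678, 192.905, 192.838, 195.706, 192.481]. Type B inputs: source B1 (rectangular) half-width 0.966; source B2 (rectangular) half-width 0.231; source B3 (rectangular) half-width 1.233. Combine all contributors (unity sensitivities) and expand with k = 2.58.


mean = (193.222 + 195.179 + 194.242 + 192.678 + 192.905 + 192.838 + 195.706 + 192.481) / 8 = 193.656375
s = sqrt(sum((x - mean)^2)/(n-1)) = 1.2319563
u_A = s / sqrt(n) = 1.2319563 / sqrt(8) = 0.43556233
u_B1 = 0.966 / sqrt(3) = 0.55772036
u_B2 = 0.231 / sqrt(3) = 0.13336791
u_B3 = 1.233 / sqrt(3) = 0.71187288
uc = sqrt(0.43556233^2 + 0.55772036^2 + 0.13336791^2 + 0.71187288^2) = 1.0125792
U = k * uc = 2.58 * 1.0125792
U = 2.6125

2.6125


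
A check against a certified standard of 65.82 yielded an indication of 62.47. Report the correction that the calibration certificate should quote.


Correction = standard - reading
= 65.82 - 62.47
= 3.3500

3.3500


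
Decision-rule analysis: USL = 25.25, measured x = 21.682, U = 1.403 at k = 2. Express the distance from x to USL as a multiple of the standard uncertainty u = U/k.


u = U / k = 1.403 / 2 = 0.7015
margin = |USL - x| = |25.25 - 21.682| = 3.568
z = margin / u = 3.568 / 0.7015
z = 5.0862

5.0862


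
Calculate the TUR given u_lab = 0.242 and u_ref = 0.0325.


TUR = u_lab / u_ref
= 0.242 / 0.0325
= 7.4462

7.4462


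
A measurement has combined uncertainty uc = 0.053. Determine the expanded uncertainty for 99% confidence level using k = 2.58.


U = k * uc
U = 2.58 * 0.053
U = 0.1367

0.1367


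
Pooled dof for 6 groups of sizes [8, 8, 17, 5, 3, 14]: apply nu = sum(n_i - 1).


nu = sum_i (n_i - 1)
nu = ((8 - 1) + (8 - 1) + (17 - 1) + (5 - 1) + (3 - 1) + (14 - 1))
nu = 7 + 7 + 16 + 4 + 2 + 13
nu = 49

49


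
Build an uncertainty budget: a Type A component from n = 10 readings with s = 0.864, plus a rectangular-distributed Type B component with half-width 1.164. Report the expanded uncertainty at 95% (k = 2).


u_A = s / sqrt(n) = 0.864 / sqrt(10) = 0.27322079
u_B = half_width / sqrt(3) = 1.164 / sqrt(3) = 0.67203571
uc = sqrt(u_A^2 + u_B^2) = sqrt(0.27322079^2 + 0.67203571^2) = 0.72545268
U = k * uc = 2 * 0.72545268
U = 1.4509

1.4509


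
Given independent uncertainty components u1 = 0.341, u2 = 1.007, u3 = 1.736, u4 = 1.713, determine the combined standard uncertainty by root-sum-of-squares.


uc = sqrt(0.341^2 + 1.007^2 + 1.736^2 + 1.713^2)
uc = sqrt(7.078395)
uc = 2.6605

2.6605


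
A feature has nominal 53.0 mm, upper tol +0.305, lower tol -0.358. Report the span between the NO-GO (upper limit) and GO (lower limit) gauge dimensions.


GO = nominal - lower_tol (smallest hole = maximum material condition)
GO = 53.0 - 0.358 = 52.642
NO-GO = nominal + upper_tol (largest hole = least material condition)
NO-GO = 53.0 + 0.305 = 53.305
spread = NO-GO - GO = 53.305 - 52.642 = 0.6630

0.6630


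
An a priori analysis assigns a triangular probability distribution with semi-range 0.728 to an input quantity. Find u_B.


u_B = half_width / sqrt(6)
u_B = 0.728 / 2.4494897
u_B = 0.2972

0.2972


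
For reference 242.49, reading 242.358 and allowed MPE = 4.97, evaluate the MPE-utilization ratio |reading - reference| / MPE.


e = indication - reference = 242.358 - 242.49 = -0.1320
|e| = 0.1320
ratio = |e| / MPE = 0.1320 / 4.97
ratio = 0.0266

0.0266


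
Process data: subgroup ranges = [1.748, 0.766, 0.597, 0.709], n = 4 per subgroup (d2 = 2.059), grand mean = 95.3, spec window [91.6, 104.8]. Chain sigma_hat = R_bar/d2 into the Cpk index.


R_bar = (1.748 + 0.766 + 0.597 + 0.709) / 4 = 0.955
sigma = R_bar / d2 = 0.955 / 2.059 = 0.46381739
Cp = (USL - LSL)/(6*sigma) = (104.8 - 91.6)/(6*0.46381739) = 4.7432
Cpu = (104.8 - 95.3)/(3*0.46381739) = 6.8274
Cpl = (95.3 - 91.6)/(3*0.46381739) = 2.6591
Cpk = min(Cpu, Cpl) = 2.6591

2.6591


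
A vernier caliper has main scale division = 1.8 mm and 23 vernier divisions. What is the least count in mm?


LC = MSD / n_div
= 1.8 / 23
= 0.0783

0.0783


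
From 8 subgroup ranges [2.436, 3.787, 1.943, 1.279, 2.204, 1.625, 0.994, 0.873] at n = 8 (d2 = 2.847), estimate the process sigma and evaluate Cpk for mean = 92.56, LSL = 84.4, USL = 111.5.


R_bar = (2.436 + 3.787 + 1.943 + 1.279 + 2.204 + 1.625 + 0.994 + 0.873) / 8 = 1.892625
sigma = R_bar / d2 = 1.892625 / 2.847 = 0.66477871
Cp = (USL - LSL)/(6*sigma) = (111.5 - 84.4)/(6*0.66477871) = 6.7942
Cpu = (111.5 - 92.56)/(3*0.66477871) = 9.4969
Cpl = (92.56 - 84.4)/(3*0.66477871) = 4.0916
Cpk = min(Cpu, Cpl) = 4.0916

4.0916


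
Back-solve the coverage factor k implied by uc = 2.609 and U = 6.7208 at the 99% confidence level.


k = U / uc
k = 6.7208 / 2.609
k = 2.576

2.576


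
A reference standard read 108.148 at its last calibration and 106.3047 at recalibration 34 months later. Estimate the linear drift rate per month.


rate = (v2 - v1) / months
= (106.3047 - 108.148) / 34
= -1.8433 / 34
= -0.0542

-0.0542


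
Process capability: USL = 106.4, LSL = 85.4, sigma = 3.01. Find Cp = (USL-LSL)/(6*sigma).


Cp = (USL - LSL) / (6 * sigma)
= (106.4 - 85.4) / (6 * 3.01)
= 21.0000 / 18.0600
= 1.1628

1.1628


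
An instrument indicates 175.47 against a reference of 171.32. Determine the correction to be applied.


Correction = standard - reading
= 171.32 - 175.47
= -4.1500

-4.1500


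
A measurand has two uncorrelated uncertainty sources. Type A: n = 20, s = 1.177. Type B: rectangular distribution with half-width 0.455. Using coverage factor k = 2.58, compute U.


u_A = s / sqrt(n) = 1.177 / sqrt(20) = 0.2631852
u_B = half_width / sqrt(3) = 0.455 / sqrt(3) = 0.26269437
uc = sqrt(u_A^2 + u_B^2) = sqrt(0.2631852^2 + 0.26269437^2) = 0.37185317
U = k * uc = 2.58 * 0.37185317
U = 0.9594

0.9594


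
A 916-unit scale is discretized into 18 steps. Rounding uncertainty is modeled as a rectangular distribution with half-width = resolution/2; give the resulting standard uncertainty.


resolution = range / divisions
resolution = 916 / 18 = 50.888889
u_res = resolution / (2*sqrt(3))
u_res = 50.888889 / 3.4641016
u_res = 14.6904

14.6904


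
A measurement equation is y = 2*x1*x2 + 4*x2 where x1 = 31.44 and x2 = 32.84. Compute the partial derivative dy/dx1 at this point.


y = 2*x1*x2 + 4*x2
dy/dx1 = 2*x2
Evaluate at x2 = 32.84: c1 = 2 * 32.84
c1 = 65.6800

65.6800


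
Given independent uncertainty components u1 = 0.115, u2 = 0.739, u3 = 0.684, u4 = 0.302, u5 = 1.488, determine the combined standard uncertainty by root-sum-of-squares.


uc = sqrt(0.115^2 + 0.739^2 + 0.684^2 + 0.302^2 + 1.488^2)
uc = sqrt(3.33255)
uc = 1.8255

1.8255


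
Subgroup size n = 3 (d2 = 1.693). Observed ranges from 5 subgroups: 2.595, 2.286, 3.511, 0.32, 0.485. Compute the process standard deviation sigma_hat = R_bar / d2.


R_bar = (2.595 + 2.286 + 3.511 + 0.32 + 0.485) / 5
R_bar = 9.197 / 5 = 1.8394
sigma_hat = R_bar / d2 = 1.8394 / 1.693 = 1.0865

1.0865


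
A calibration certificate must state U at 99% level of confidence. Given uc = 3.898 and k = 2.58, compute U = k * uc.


U = k * uc
U = 2.58 * 3.898
U = 10.0568

10.0568


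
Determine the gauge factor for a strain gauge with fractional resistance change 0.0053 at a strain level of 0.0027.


GF = (dR/R) / epsilon
= 0.0053 / 0.0027
= 1.9630

1.9630


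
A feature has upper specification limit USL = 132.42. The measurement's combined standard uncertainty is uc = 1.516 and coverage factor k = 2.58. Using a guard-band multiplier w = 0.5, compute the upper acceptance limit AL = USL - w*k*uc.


U = k * uc = 2.58 * 1.516 = 3.91128
guard band g = w * U = 0.5 * 3.91128 = 1.95564
AL = USL - g = 132.42 - 1.95564
AL = 130.4644

130.4644


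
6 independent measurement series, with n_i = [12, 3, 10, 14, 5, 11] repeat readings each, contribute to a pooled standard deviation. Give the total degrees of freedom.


nu = sum_i (n_i - 1)
nu = ((12 - 1) + (3 - 1) + (10 - 1) + (14 - 1) + (5 - 1) + (11 - 1))
nu = 11 + 2 + 9 + 13 + 4 + 10
nu = 49

49


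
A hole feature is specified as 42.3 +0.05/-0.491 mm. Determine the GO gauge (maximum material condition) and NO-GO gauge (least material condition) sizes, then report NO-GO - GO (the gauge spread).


GO = nominal - lower_tol (smallest hole = maximum material condition)
GO = 42.3 - 0.491 = 41.809
NO-GO = nominal + upper_tol (largest hole = least material condition)
NO-GO = 42.3 + 0.05 = 42.35
spread = NO-GO - GO = 42.35 - 41.809 = 0.5410

0.5410


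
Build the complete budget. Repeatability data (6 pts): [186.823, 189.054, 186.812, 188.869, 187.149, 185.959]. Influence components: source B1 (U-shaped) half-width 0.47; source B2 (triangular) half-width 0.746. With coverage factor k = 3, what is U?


mean = (186.823 + 189.054 + 186.812 + 188.869 + 187.149 + 185.959) / 6 = 187.4443333
s = sqrt(sum((x - mean)^2)/(n-1)) = 1.2409705
u_A = s / sqrt(n) = 1.2409705 / sqrt(6) = 0.50662409
u_B1 = 0.47 / sqrt(2) = 0.33234019
u_B2 = 0.746 / sqrt(6) = 0.30455322
uc = sqrt(0.50662409^2 + 0.33234019^2 + 0.30455322^2) = 0.67813762
U = k * uc = 3 * 0.67813762
U = 2.0344

2.0344


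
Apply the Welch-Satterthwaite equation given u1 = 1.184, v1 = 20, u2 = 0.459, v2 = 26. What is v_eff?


uc = sqrt(u1^2 + u2^2) = sqrt(1.184^2 + 0.459^2) = 1.2698571
v_eff = uc^4 / (u1^4/v1 + u2^4/v2)
= 1.2698571^4 / (1.184^4/20 + 0.459^4/26)
= 2.6002758 / 0.099967185
v_eff = 26.0113

26.0113


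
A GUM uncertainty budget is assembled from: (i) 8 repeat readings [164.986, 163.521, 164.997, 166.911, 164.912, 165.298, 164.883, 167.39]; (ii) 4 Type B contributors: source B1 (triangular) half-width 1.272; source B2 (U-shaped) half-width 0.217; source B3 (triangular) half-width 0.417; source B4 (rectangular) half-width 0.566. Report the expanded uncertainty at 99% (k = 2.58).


mean = (164.986 + 163.521 + 164.997 + 166.911 + 164.912 + 165.298 + 164.883 + 167.39) / 8 = 165.36225
s = sqrt(sum((x - mean)^2)/(n-1)) = 1.2312655
u_A = s / sqrt(n) = 1.2312655 / sqrt(8) = 0.43531809
u_B1 = 1.272 / sqrt(6) = 0.51929183
u_B2 = 0.217 / sqrt(2) = 0.15344217
u_B3 = 0.417 / sqrt(6) = 0.17023954
u_B4 = 0.566 / sqrt(3) = 0.32678025
uc = sqrt(0.43531809^2 + 0.51929183^2 + 0.15344217^2 + 0.17023954^2 + 0.32678025^2) = 0.7864332
U = k * uc = 2.58 * 0.7864332
U = 2.0290

2.0290


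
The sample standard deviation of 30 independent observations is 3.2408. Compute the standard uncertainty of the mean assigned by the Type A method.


u_A = s / sqrt(n)
u_A = 3.2408 / sqrt(30)
u_A = 3.2408 / 5.4772256
u_A = 0.5917

0.5917


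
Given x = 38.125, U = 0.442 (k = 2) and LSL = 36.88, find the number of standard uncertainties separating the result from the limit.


u = U / k = 0.442 / 2 = 0.221
margin = |LSL - x| = |36.88 - 38.125| = 1.245
z = margin / u = 1.245 / 0.221
z = 5.6335

5.6335


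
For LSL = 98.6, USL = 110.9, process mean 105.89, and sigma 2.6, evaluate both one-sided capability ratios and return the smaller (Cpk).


Cpu = (USL - mean) / (3*sigma) = (110.9 - 105.89) / (3*2.6) = 0.6423
Cpl = (mean - LSL) / (3*sigma) = (105.89 - 98.6) / (3*2.6) = 0.9346
Cpk = min(Cpu, Cpl) = 0.6423

0.6423


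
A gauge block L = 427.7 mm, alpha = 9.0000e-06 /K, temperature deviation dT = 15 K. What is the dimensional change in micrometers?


dL = L * alpha * dT
= 427.7 * 9.0000e-06 * 15
= 0.0577395 mm
dL_um = 0.0577395 * 1000 = 57.7395 um

57.7395


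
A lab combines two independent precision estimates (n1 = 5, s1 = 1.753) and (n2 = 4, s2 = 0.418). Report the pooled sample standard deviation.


s_p = sqrt(((n1-1)*s1^2 + (n2-1)*s2^2) / (n1+n2-2))
numerator = (5-1)*1.753^2 + (4-1)*0.418^2 = 12.292036 + 0.524172 = 12.816208
denominator = 5 + 4 - 2 = 7
s_p^2 = 12.816208 / 7 = 1.8308869
s_p = sqrt(1.8308869) = 1.3531

1.3531


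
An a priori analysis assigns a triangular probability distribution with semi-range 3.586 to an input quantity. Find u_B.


u_B = half_width / sqrt(6)
u_B = 3.586 / 2.4494897
u_B = 1.4640

1.4640


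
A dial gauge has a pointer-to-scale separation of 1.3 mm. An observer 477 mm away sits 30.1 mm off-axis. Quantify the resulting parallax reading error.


error = h * offset / d
= 1.3 * 30.1 / 477
= 0.0820

0.0820


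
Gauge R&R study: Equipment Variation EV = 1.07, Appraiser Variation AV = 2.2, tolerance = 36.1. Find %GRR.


GRR = sqrt(EV^2 + AV^2) = sqrt(1.07^2 + 2.2^2) = 2.4464055
%GRR = GRR / tol * 100 = 2.4464055 / 36.1 * 100
%GRR = 6.7767

6.7767


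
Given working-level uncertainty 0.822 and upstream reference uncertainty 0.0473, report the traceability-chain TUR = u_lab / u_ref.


TUR = u_lab / u_ref
= 0.822 / 0.0473
= 17.3784

17.3784


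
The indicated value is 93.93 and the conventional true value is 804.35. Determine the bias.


Systematic error = measured - true
= 93.93 - 804.35
= -710.4200

-710.4200


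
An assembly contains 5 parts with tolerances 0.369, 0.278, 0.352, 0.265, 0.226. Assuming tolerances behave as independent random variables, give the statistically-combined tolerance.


RSS = sqrt(0.369^2 + 0.278^2 + 0.352^2 + 0.265^2 + 0.226^2)
= sqrt(0.45865)
= 0.6772

0.6772


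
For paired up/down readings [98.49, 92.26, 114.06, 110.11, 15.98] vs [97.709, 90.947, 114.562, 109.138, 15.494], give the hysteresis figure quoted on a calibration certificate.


|98.49 - 97.709| = 0.7810
|92.26 - 90.947| = 1.3130
|114.06 - 114.562| = 0.5020
|110.11 - 109.138| = 0.9720
|15.98 - 15.494| = 0.4860
hysteresis = max(diffs) = 1.3130

1.3130


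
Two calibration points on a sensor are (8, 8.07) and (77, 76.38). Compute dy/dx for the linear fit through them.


slope = (y2 - y1) / (x2 - x1)
= (76.38 - 8.07) / (77 - 8)
= 68.3100 / 69
= 0.9900

0.9900


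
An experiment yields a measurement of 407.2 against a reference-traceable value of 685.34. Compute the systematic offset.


Systematic error = measured - true
= 407.2 - 685.34
= -278.1400

-278.1400


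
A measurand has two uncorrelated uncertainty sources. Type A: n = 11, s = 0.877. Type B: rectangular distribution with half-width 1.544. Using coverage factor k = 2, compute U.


u_A = s / sqrt(n) = 0.877 / sqrt(11) = 0.26442545
u_B = half_width / sqrt(3) = 1.544 / sqrt(3) = 0.89142882
uc = sqrt(u_A^2 + u_B^2) = sqrt(0.26442545^2 + 0.89142882^2) = 0.9298205
U = k * uc = 2 * 0.9298205
U = 1.8596

1.8596


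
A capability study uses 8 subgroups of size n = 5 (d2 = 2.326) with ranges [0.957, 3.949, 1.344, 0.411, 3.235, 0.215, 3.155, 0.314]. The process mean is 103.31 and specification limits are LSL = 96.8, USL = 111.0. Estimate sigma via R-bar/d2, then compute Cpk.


R_bar = (0.957 + 3.949 + 1.344 + 0.411 + 3.235 + 0.215 + 3.155 + 0.314) / 8 = 1.6975
sigma = R_bar / d2 = 1.6975 / 2.326 = 0.72979364
Cp = (USL - LSL)/(6*sigma) = (111.0 - 96.8)/(6*0.72979364) = 3.2429
Cpu = (111.0 - 103.31)/(3*0.72979364) = 3.5124
Cpl = (103.31 - 96.8)/(3*0.72979364) = 2.9734
Cpk = min(Cpu, Cpl) = 2.9734

2.9734


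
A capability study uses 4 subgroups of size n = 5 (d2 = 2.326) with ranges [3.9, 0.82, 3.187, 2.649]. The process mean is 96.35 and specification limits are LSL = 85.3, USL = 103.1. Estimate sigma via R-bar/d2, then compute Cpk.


R_bar = (3.9 + 0.82 + 3.187 + 2.649) / 4 = 2.639
sigma = R_bar / d2 = 2.639 / 2.326 = 1.1345658
Cp = (USL - LSL)/(6*sigma) = (103.1 - 85.3)/(6*1.1345658) = 2.6148
Cpu = (103.1 - 96.35)/(3*1.1345658) = 1.9831
Cpl = (96.35 - 85.3)/(3*1.1345658) = 3.2465
Cpk = min(Cpu, Cpl) = 1.9831

1.9831


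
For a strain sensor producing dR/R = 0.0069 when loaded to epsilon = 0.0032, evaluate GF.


GF = (dR/R) / epsilon
= 0.0069 / 0.0032
= 2.1562

2.1562


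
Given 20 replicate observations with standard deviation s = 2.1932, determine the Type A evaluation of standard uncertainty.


u_A = s / sqrt(n)
u_A = 2.1932 / sqrt(20)
u_A = 2.1932 / 4.472136
u_A = 0.4904

0.4904


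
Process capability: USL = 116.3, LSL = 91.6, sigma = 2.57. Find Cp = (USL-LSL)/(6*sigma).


Cp = (USL - LSL) / (6 * sigma)
= (116.3 - 91.6) / (6 * 2.57)
= 24.7000 / 15.4200
= 1.6018

1.6018


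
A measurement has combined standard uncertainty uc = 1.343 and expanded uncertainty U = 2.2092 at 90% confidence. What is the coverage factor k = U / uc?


k = U / uc
k = 2.2092 / 1.343
k = 1.645

1.645


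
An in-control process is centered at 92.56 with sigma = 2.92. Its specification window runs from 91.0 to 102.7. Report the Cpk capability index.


Cpu = (USL - mean) / (3*sigma) = (102.7 - 92.56) / (3*2.92) = 1.1575
Cpl = (mean - LSL) / (3*sigma) = (92.56 - 91.0) / (3*2.92) = 0.1781
Cpk = min(Cpu, Cpl) = 0.1781

0.1781


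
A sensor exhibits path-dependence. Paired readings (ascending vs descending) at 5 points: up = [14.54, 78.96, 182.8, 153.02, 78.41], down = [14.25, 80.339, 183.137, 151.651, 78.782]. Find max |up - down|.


|14.54 - 14.25| = 0.2900
|78.96 - 80.339| = 1.3790
|182.8 - 183.137| = 0.3370
|153.02 - 151.651| = 1.3690
|78.41 - 78.782| = 0.3720
hysteresis = max(diffs) = 1.3790

1.3790


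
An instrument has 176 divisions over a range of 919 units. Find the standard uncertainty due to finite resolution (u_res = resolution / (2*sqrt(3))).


resolution = range / divisions
resolution = 919 / 176 = 5.2215909
u_res = resolution / (2*sqrt(3))
u_res = 5.2215909 / 3.4641016
u_res = 1.5073

1.5073


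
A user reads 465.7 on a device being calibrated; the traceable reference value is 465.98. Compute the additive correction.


Correction = standard - reading
= 465.98 - 465.7
= 0.2800

0.2800


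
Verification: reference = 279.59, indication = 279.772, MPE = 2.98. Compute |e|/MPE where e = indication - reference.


e = indication - reference = 279.772 - 279.59 = 0.1820
|e| = 0.1820
ratio = |e| / MPE = 0.1820 / 2.98
ratio = 0.0611

0.0611


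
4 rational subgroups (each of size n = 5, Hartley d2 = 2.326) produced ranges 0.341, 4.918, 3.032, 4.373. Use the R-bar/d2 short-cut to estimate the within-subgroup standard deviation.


R_bar = (0.341 + 4.918 + 3.032 + 4.373) / 4
R_bar = 12.664 / 4 = 3.166
sigma_hat = R_bar / d2 = 3.166 / 2.326 = 1.3611

1.3611


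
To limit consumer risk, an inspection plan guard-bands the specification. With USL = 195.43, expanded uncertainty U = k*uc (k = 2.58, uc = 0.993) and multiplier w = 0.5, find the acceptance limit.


U = k * uc = 2.58 * 0.993 = 2.56194
guard band g = w * U = 0.5 * 2.56194 = 1.28097
AL = USL - g = 195.43 - 1.28097
AL = 194.1490

194.1490


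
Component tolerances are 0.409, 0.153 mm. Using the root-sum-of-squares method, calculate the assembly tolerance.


RSS = sqrt(0.409^2 + 0.153^2)
= sqrt(0.19069)
= 0.4367

0.4367


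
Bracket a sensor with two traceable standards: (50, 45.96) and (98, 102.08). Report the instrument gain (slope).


slope = (y2 - y1) / (x2 - x1)
= (102.08 - 45.96) / (98 - 50)
= 56.1200 / 48
= 1.1692

1.1692


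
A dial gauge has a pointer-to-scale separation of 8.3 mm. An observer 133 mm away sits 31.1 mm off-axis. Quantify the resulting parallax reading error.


error = h * offset / d
= 8.3 * 31.1 / 133
= 1.9408

1.9408


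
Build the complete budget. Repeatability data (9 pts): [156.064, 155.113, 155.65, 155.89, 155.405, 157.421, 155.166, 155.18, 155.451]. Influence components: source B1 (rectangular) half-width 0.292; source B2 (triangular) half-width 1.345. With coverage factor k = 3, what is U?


mean = (156.064 + 155.113 + 155.65 + 155.89 + 155.405 + 157.421 + 155.166 + 155.18 + 155.451) / 9 = 155.7044444
s = sqrt(sum((x - mean)^2)/(n-1)) = 0.72300676
u_A = s / sqrt(n) = 0.72300676 / sqrt(9) = 0.24100225
u_B1 = 0.292 / sqrt(3) = 0.16858628
u_B2 = 1.345 / sqrt(6) = 0.54909395
uc = sqrt(0.24100225^2 + 0.16858628^2 + 0.54909395^2) = 0.62290255
U = k * uc = 3 * 0.62290255
U = 1.8687

1.8687


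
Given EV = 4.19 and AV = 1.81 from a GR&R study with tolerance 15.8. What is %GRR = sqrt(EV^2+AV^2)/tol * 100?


GRR = sqrt(EV^2 + AV^2) = sqrt(4.19^2 + 1.81^2) = 4.5642305
%GRR = GRR / tol * 100 = 4.5642305 / 15.8 * 100
%GRR = 28.8875

28.8875


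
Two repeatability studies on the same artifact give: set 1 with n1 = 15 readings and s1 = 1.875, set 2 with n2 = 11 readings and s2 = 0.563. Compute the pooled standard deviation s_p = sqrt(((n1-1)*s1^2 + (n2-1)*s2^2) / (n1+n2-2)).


s_p = sqrt(((n1-1)*s1^2 + (n2-1)*s2^2) / (n1+n2-2))
numerator = (15-1)*1.875^2 + (11-1)*0.563^2 = 49.21875 + 3.16969 = 52.38844
denominator = 15 + 11 - 2 = 24
s_p^2 = 52.38844 / 24 = 2.1828517
s_p = sqrt(2.1828517) = 1.4774

1.4774


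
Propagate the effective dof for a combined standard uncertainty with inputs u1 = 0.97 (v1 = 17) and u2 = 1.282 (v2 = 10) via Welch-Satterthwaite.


uc = sqrt(u1^2 + u2^2) = sqrt(0.97^2 + 1.282^2) = 1.6076144
v_eff = uc^4 / (u1^4/v1 + u2^4/v2)
= 1.6076144^4 / (0.97^4/17 + 1.282^4/10)
= 6.6792477 / 0.32219316
v_eff = 20.7306

20.7306


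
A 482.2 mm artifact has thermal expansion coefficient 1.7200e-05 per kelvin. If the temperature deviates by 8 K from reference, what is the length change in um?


dL = L * alpha * dT
= 482.2 * 1.7200e-05 * 8
= 0.0663507 mm
dL_um = 0.0663507 * 1000 = 66.3507 um

66.3507


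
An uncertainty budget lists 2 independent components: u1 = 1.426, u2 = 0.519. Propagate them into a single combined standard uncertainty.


uc = sqrt(1.426^2 + 0.519^2)
uc = sqrt(2.302837)
uc = 1.5175

1.5175


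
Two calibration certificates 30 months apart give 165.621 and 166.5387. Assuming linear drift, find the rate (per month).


rate = (v2 - v1) / months
= (166.5387 - 165.621) / 30
= 0.9177 / 30
= 0.0306

0.0306


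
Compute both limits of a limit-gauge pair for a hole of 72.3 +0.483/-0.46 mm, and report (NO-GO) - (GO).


GO = nominal - lower_tol (smallest hole = maximum material condition)
GO = 72.3 - 0.46 = 71.84
NO-GO = nominal + upper_tol (largest hole = least material condition)
NO-GO = 72.3 + 0.483 = 72.783
spread = NO-GO - GO = 72.783 - 71.84 = 0.9430

0.9430


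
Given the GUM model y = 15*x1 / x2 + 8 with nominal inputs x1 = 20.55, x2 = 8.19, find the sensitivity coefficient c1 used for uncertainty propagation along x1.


y = 15*x1 / x2 + 8
dy/dx1 = 15/x2
Evaluate at x2 = 8.19: c1 = 15 / 8.19
c1 = 1.8315

1.8315


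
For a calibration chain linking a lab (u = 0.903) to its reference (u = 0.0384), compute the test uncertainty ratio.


TUR = u_lab / u_ref
= 0.903 / 0.0384
= 23.5156

23.5156


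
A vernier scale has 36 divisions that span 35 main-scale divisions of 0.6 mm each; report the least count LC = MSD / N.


LC = MSD / n_div
= 0.6 / 36
= 0.0167

0.0167


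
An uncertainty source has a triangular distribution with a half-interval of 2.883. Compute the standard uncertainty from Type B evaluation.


u_B = half_width / sqrt(6)
u_B = 2.883 / 2.4494897
u_B = 1.1770

1.1770


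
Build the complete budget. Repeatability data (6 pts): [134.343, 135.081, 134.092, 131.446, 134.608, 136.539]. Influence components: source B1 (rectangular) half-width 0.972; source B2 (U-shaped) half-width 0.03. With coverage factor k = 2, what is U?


mean = (134.343 + 135.081 + 134.092 + 131.446 + 134.608 + 136.539) / 6 = 134.3515
s = sqrt(sum((x - mean)^2)/(n-1)) = 1.666881
u_A = s / sqrt(n) = 1.666881 / sqrt(6) = 0.68050132
u_B1 = 0.972 / sqrt(3) = 0.56118446
u_B2 = 0.03 / sqrt(2) = 0.021213203
uc = sqrt(0.68050132^2 + 0.56118446^2 + 0.021213203^2) = 0.88230383
U = k * uc = 2 * 0.88230383
U = 1.7646

1.7646


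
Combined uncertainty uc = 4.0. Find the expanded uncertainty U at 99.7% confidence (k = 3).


U = k * uc
U = 3 * 4.0
U = 12.0000

12.0000


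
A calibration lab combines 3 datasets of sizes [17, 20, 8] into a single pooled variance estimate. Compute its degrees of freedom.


nu = sum_i (n_i - 1)
nu = ((17 - 1) + (20 - 1) + (8 - 1))
nu = 16 + 19 + 7
nu = 42

42


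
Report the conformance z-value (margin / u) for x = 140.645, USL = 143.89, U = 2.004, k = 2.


u = U / k = 2.004 / 2 = 1.002
margin = |USL - x| = |143.89 - 140.645| = 3.245
z = margin / u = 3.245 / 1.002
z = 3.2385

3.2385


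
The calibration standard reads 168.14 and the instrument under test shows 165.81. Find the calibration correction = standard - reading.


Correction = standard - reading
= 168.14 - 165.81
= 2.3300

2.3300


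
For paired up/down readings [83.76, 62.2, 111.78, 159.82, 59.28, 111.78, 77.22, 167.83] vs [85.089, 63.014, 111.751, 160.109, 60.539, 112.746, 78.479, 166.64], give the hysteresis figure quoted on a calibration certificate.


|83.76 - 85.089| = 1.3290
|62.2 - 63.014| = 0.8140
|111.78 - 111.751| = 0.0290
|159.82 - 160.109| = 0.2890
|59.28 - 60.539| = 1.2590
|111.78 - 112.746| = 0.9660
|77.22 - 78.479| = 1.2590
|167.83 - 166.64| = 1.1900
hysteresis = max(diffs) = 1.3290

1.3290


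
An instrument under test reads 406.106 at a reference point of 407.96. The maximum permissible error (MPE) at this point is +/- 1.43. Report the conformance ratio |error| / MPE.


e = indication - reference = 406.106 - 407.96 = -1.8540
|e| = 1.8540
ratio = |e| / MPE = 1.8540 / 1.43
ratio = 1.2965

1.2965


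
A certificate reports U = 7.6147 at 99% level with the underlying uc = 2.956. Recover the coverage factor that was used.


k = U / uc
k = 7.6147 / 2.956
k = 2.576

2.576


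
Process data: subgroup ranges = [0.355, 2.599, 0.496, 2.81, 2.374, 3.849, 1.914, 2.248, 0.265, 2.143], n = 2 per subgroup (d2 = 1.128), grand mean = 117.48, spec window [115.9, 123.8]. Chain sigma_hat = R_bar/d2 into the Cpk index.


R_bar = (0.355 + 2.599 + 0.496 + 2.81 + 2.374 + 3.849 + 1.914 + 2.248 + 0.265 + 2.143) / 10 = 1.9053
sigma = R_bar / d2 = 1.9053 / 1.128 = 1.6890957
Cp = (USL - LSL)/(6*sigma) = (123.8 - 115.9)/(6*1.6890957) = 0.7795
Cpu = (123.8 - 117.48)/(3*1.6890957) = 1.2472
Cpl = (117.48 - 115.9)/(3*1.6890957) = 0.3118
Cpk = min(Cpu, Cpl) = 0.3118

0.3118


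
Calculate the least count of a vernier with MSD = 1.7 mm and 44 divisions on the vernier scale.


LC = MSD / n_div
= 1.7 / 44
= 0.0386

0.0386


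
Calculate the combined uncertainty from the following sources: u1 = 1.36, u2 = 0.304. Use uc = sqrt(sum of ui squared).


uc = sqrt(1.36^2 + 0.304^2)
uc = sqrt(1.942016)
uc = 1.3936

1.3936


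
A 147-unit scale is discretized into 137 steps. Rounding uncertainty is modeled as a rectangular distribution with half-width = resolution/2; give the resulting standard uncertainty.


resolution = range / divisions
resolution = 147 / 137 = 1.0729927
u_res = resolution / (2*sqrt(3))
u_res = 1.0729927 / 3.4641016
u_res = 0.3097

0.3097


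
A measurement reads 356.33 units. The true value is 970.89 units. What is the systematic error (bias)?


Systematic error = measured - true
= 356.33 - 970.89
= -614.5600

-614.5600


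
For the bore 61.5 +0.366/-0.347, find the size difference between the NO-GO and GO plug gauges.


GO = nominal - lower_tol (smallest hole = maximum material condition)
GO = 61.5 - 0.347 = 61.153
NO-GO = nominal + upper_tol (largest hole = least material condition)
NO-GO = 61.5 + 0.366 = 61.866
spread = NO-GO - GO = 61.866 - 61.153 = 0.7130

0.7130


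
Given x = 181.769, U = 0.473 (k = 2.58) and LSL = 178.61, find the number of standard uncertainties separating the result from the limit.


u = U / k = 0.473 / 2.58 = 0.18333333
margin = |LSL - x| = |178.61 - 181.769| = 3.159
z = margin / u = 3.159 / 0.18333333
z = 17.2309

17.2309


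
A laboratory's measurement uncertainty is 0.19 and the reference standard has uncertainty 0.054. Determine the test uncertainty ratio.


TUR = u_lab / u_ref
= 0.19 / 0.054
= 3.5185

3.5185


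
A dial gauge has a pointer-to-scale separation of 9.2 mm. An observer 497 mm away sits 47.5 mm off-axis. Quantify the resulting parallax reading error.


error = h * offset / d
= 9.2 * 47.5 / 497
= 0.8793

0.8793


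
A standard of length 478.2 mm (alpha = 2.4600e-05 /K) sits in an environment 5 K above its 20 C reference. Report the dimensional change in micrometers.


dL = L * alpha * dT
= 478.2 * 2.4600e-05 * 5
= 0.0588186 mm
dL_um = 0.0588186 * 1000 = 58.8186 um

58.8186


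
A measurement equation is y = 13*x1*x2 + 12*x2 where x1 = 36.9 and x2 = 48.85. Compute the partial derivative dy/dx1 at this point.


y = 13*x1*x2 + 12*x2
dy/dx1 = 13*x2
Evaluate at x2 = 48.85: c1 = 13 * 48.85
c1 = 635.0500

635.0500


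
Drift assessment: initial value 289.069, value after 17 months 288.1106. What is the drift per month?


rate = (v2 - v1) / months
= (288.1106 - 289.069) / 17
= -0.9584 / 17
= -0.0564

-0.0564


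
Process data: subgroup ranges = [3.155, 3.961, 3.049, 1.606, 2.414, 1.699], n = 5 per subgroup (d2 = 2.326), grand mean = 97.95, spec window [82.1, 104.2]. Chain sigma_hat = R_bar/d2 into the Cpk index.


R_bar = (3.155 + 3.961 + 3.049 + 1.606 + 2.414 + 1.699) / 6 = 2.6473333
sigma = R_bar / d2 = 2.6473333 / 2.326 = 1.1381485
Cp = (USL - LSL)/(6*sigma) = (104.2 - 82.1)/(6*1.1381485) = 3.2363
Cpu = (104.2 - 97.95)/(3*1.1381485) = 1.8305
Cpl = (97.95 - 82.1)/(3*1.1381485) = 4.6420
Cpk = min(Cpu, Cpl) = 1.8305

1.8305


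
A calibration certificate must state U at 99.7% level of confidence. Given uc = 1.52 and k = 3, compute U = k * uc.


U = k * uc
U = 3 * 1.52
U = 4.5600

4.5600


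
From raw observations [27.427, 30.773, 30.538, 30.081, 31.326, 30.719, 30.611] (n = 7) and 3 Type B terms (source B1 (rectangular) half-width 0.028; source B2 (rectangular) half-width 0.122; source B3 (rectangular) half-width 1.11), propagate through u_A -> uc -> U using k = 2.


mean = (27.427 + 30.773 + 30.538 + 30.081 + 31.326 + 30.719 + 30.611) / 7 = 30.21071429
s = sqrt(sum((x - mean)^2)/(n-1)) = 1.2813806
u_A = s / sqrt(n) = 1.2813806 / sqrt(7) = 0.48431634
u_B1 = 0.028 / sqrt(3) = 0.016165808
u_B2 = 0.122 / sqrt(3) = 0.070436733
u_B3 = 1.11 / sqrt(3) = 0.6408588
uc = sqrt(0.48431634^2 + 0.016165808^2 + 0.070436733^2 + 0.6408588^2) = 0.80652649
U = k * uc = 2 * 0.80652649
U = 1.6131

1.6131


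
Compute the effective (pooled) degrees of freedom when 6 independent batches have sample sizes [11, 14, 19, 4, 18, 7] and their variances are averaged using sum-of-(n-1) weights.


nu = sum_i (n_i - 1)
nu = ((11 - 1) + (14 - 1) + (19 - 1) + (4 - 1) + (18 - 1) + (7 - 1))
nu = 10 + 13 + 18 + 3 + 17 + 6
nu = 67

67


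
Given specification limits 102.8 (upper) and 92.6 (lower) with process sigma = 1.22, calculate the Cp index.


Cp = (USL - LSL) / (6 * sigma)
= (102.8 - 92.6) / (6 * 1.22)
= 10.2000 / 7.3200
= 1.3934

1.3934


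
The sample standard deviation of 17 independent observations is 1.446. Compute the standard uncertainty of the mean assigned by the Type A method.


u_A = s / sqrt(n)
u_A = 1.446 / sqrt(17)
u_A = 1.446 / 4.1231056
u_A = 0.3507

0.3507


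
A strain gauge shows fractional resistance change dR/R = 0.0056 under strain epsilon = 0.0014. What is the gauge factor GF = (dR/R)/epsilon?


GF = (dR/R) / epsilon
= 0.0056 / 0.0014
= 4.0000

4.0000


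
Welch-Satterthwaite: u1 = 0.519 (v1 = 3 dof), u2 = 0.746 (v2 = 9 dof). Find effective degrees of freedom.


uc = sqrt(u1^2 + u2^2) = sqrt(0.519^2 + 0.746^2) = 0.90877775
v_eff = uc^4 / (u1^4/v1 + u2^4/v2)
= 0.90877775^4 / (0.519^4/3 + 0.746^4/9)
= 0.68207282 / 0.058597345
v_eff = 11.6400

11.6400


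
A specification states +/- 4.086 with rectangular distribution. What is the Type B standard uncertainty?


u_B = half_width / sqrt(3)
u_B = 4.086 / 1.7320508
u_B = 2.3591

2.3591


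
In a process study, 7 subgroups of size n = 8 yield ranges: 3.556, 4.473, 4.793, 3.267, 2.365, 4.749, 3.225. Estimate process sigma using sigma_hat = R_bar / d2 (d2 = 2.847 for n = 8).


R_bar = (3.556 + 4.473 + 4.793 + 3.267 + 2.365 + 4.749 + 3.225) / 7
R_bar = 26.428 / 7 = 3.7754286
sigma_hat = R_bar / d2 = 3.7754286 / 2.847 = 1.3261

1.3261


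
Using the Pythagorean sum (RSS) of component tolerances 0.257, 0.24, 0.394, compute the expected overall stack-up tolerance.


RSS = sqrt(0.257^2 + 0.24^2 + 0.394^2)
= sqrt(0.278885)
= 0.5281

0.5281


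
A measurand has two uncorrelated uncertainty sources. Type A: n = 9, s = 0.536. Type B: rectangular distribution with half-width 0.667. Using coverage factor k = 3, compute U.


u_A = s / sqrt(n) = 0.536 / sqrt(9) = 0.17866667
u_B = half_width / sqrt(3) = 0.667 / sqrt(3) = 0.38509263
uc = sqrt(u_A^2 + u_B^2) = sqrt(0.17866667^2 + 0.38509263^2) = 0.42452104
U = k * uc = 3 * 0.42452104
U = 1.2736

1.2736


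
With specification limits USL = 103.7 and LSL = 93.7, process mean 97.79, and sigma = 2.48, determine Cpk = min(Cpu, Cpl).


Cpu = (USL - mean) / (3*sigma) = (103.7 - 97.79) / (3*2.48) = 0.7944
Cpl = (mean - LSL) / (3*sigma) = (97.79 - 93.7) / (3*2.48) = 0.5497
Cpk = min(Cpu, Cpl) = 0.5497

0.5497


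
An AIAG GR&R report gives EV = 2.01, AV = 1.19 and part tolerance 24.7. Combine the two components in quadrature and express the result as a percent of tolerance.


GRR = sqrt(EV^2 + AV^2) = sqrt(2.01^2 + 1.19^2) = 2.335851
%GRR = GRR / tol * 100 = 2.335851 / 24.7 * 100
%GRR = 9.4569

9.4569


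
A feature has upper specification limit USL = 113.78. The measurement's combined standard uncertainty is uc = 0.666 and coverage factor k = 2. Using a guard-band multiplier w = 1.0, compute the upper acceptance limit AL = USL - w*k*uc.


U = k * uc = 2 * 0.666 = 1.332
guard band g = w * U = 1.0 * 1.332 = 1.332
AL = USL - g = 113.78 - 1.332
AL = 112.4480

112.4480


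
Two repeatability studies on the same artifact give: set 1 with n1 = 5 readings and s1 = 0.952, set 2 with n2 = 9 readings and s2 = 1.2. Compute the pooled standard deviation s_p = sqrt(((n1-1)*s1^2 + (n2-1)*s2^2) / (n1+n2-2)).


s_p = sqrt(((n1-1)*s1^2 + (n2-1)*s2^2) / (n1+n2-2))
numerator = (5-1)*0.952^2 + (9-1)*1.2^2 = 3.625216 + 11.52 = 15.145216
denominator = 5 + 9 - 2 = 12
s_p^2 = 15.145216 / 12 = 1.2621013
s_p = sqrt(1.2621013) = 1.1234

1.1234


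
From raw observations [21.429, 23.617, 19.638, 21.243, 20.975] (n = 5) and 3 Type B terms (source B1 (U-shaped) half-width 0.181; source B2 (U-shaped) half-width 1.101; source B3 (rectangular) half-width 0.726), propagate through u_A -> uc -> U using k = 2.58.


mean = (21.429 + 23.617 + 19.638 + 21.243 + 20.975) / 5 = 21.3804
s = sqrt(sum((x - mean)^2)/(n-1)) = 1.4338695
u_A = s / sqrt(n) = 1.4338695 / sqrt(5) = 0.64124593
u_B1 = 0.181 / sqrt(2) = 0.12798633
u_B2 = 1.101 / sqrt(2) = 0.77852457
u_B3 = 0.726 / sqrt(3) = 0.4191563
uc = sqrt(0.64124593^2 + 0.12798633^2 + 0.77852457^2 + 0.4191563^2) = 1.0997133
U = k * uc = 2.58 * 1.0997133
U = 2.8373

2.8373


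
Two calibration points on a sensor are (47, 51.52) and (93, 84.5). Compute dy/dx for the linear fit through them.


slope = (y2 - y1) / (x2 - x1)
= (84.5 - 51.52) / (93 - 47)
= 32.9800 / 46
= 0.7170

0.7170


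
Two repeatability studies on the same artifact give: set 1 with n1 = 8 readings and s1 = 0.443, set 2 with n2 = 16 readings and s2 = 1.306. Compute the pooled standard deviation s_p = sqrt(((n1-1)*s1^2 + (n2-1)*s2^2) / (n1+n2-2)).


s_p = sqrt(((n1-1)*s1^2 + (n2-1)*s2^2) / (n1+n2-2))
numerator = (8-1)*0.443^2 + (16-1)*1.306^2 = 1.373743 + 25.58454 = 26.958283
denominator = 8 + 16 - 2 = 22
s_p^2 = 26.958283 / 22 = 1.2253765
s_p = sqrt(1.2253765) = 1.1070

1.1070


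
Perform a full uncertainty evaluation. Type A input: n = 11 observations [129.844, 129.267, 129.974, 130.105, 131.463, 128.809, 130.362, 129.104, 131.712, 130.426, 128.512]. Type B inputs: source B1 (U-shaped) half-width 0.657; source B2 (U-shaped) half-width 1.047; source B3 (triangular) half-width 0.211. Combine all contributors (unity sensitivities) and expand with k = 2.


mean = (129.844 + 129.267 + 129.974 + 130.105 + 131.463 + 128.809 + 130.362 + 129.104 + 131.712 + 130.426 + 128.512) / 11 = 129.9616364
s = sqrt(sum((x - mean)^2)/(n-1)) = 1.0186467
u_A = s / sqrt(n) = 1.0186467 / sqrt(11) = 0.30713354
u_B1 = 0.657 / sqrt(2) = 0.46456916
u_B2 = 1.047 / sqrt(2) = 0.7403408
u_B3 = 0.211 / sqrt(6) = 0.086140389
uc = sqrt(0.30713354^2 + 0.46456916^2 + 0.7403408^2 + 0.086140389^2) = 0.93041936
U = k * uc = 2 * 0.93041936
U = 1.8608

1.8608
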